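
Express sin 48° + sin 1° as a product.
sin 48° + sin 1° = 2 sin(24.5°) cos(23.5°)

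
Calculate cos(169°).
cos(169°) = -0.9816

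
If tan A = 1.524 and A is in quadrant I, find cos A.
cos A = 0.5486 (using tan²A + 1 = sec²A)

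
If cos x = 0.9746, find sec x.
sec x = 1/cos x = 1.026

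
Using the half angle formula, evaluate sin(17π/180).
sin(17π/180) = √((1 - cos 17π/90)/2) = 0.2924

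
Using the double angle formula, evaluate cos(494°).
cos(494°) = cos²247° - sin²247° = -0.6947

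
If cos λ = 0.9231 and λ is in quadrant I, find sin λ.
sin λ = 0.3846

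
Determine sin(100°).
sin(100°) = 0.9848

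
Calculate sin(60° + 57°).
sin(60° + 57°) = sin 60° cos 57° + cos 60° sin 57° = 0.891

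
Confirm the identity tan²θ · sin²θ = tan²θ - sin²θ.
RHS = sin²θ/cos²θ - sin²θ = sin²θ(1/cos²θ - 1) = sin²θ · (1 - cos²θ)/cos²θ = sin²θ · sin²θ/cos²θ = sin²θ · tan²θ = LHS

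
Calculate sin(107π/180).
sin(107π/180) = 0.9563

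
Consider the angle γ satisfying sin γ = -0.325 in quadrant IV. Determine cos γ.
cos γ = √(1 - sin²γ) = 0.9457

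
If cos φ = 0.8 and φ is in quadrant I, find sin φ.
sin φ = 0.6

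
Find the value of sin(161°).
sin(161°) = 0.3256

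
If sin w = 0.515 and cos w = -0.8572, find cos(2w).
cos(2w) = cos²w - sin²w = 0.4696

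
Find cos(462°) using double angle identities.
cos(462°) = cos²231° - sin²231° = -0.2079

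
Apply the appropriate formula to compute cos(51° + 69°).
cos(51° + 69°) = cos 51° cos 69° - sin 51° sin 69° = -1/2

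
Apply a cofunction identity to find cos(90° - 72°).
cos(90° - 72°) = sin(72°) = 0.9511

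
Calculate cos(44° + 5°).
cos(44° + 5°) = cos 44° cos 5° - sin 44° sin 5° = 0.6561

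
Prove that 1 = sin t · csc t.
RHS = sin t · (1/sin t) = 1 = LHS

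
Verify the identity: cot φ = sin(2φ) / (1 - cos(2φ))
RHS = 2 sin φ cos φ / (2sin²φ) = cos φ/sin φ = cot φ = LHS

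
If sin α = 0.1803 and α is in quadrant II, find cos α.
cos α = -0.9836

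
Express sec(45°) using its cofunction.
sec(45°) = csc(90° - 45°) = csc(45°)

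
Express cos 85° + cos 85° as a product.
cos 85° + cos 85° = 2 cos(85°) cos(0°)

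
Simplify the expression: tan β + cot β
tan β + cot β = sec β csc β (using Quotient identities)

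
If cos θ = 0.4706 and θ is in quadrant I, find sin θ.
sin θ = 0.8823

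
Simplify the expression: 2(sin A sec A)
2(sin A sec A) = 2(tan A) (using Reciprocal + quotient)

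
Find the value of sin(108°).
sin(108°) = 0.9511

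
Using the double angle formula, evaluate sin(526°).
sin(526°) = 2 sin 263° cos 263° = 0.2419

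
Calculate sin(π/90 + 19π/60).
sin(π/90 + 19π/60) = sin π/90 cos 19π/60 + cos π/90 sin 19π/60 = 0.8572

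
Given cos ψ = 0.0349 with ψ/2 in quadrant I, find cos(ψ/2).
cos(ψ/2) = ±√((1 + cos ψ)/2); positive since ψ/2 ∈ QI, so cos(ψ/2) = 0.7193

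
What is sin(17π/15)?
sin(17π/15) = -0.4067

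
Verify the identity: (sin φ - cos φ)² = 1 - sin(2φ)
LHS = sin²φ - 2 sin φ cos φ + cos²φ = (sin²φ + cos²φ) - 2 sin φ cos φ = 1 - sin(2φ) = RHS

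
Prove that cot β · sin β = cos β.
LHS = (cos β/sin β) · sin β = cos β = RHS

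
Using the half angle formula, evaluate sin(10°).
sin(10°) = √((1 - cos 20°)/2) = 0.1736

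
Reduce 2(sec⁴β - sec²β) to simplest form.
2(sec⁴β - sec²β) = 2(tan⁴β + tan²β) (using Pythagorean)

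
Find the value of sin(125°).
sin(125°) = 0.8192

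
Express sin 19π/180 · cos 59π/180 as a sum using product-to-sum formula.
sin 19π/180 cos 59π/180 = (1/2)[sin(19π/180+59π/180) + sin(19π/180-59π/180)]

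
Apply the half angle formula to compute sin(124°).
sin(124°) = √((1 - cos 248°)/2) = 0.829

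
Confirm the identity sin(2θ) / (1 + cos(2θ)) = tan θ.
LHS = 2 sin θ cos θ / (2cos²θ) = sin θ/cos θ = tan θ = RHS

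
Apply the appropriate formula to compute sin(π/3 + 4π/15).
sin(π/3 + 4π/15) = sin π/3 cos 4π/15 + cos π/3 sin 4π/15 = 0.9511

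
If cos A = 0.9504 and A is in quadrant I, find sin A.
sin A = 0.311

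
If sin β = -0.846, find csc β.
csc β = 1/sin β = -1.182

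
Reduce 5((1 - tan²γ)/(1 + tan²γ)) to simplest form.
5((1 - tan²γ)/(1 + tan²γ)) = 5(cos(2γ)) (using Double angle)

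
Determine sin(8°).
sin(8°) = 0.1392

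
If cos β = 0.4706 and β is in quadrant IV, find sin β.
sin β = -0.8823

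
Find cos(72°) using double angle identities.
cos(72°) = cos²36° - sin²36° = 0.309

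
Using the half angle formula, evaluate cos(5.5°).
cos(5.5°) = √((1 + cos 11°)/2) = 0.9954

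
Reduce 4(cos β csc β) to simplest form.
4(cos β csc β) = 4(cot β) (using Reciprocal + quotient)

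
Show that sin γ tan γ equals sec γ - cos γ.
RHS = 1/cos γ - cos γ = (1 - cos²γ)/cos γ = sin²γ/cos γ = sin γ · (sin γ/cos γ) = sin γ tan γ = LHS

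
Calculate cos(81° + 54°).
cos(81° + 54°) = cos 81° cos 54° - sin 81° sin 54° = -√2/2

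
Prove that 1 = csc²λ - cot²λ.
RHS = 1/sin²λ - cos²λ/sin²λ = (1 - cos²λ)/sin²λ = sin²λ/sin²λ = 1 = LHS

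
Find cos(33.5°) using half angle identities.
cos(33.5°) = √((1 + cos 67°)/2) = 0.8339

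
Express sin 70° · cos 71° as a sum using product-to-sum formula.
sin 70° cos 71° = (1/2)[sin(70°+71°) + sin(70°-71°)]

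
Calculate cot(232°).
cot(232°) = 0.7813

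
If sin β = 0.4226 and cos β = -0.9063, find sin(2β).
sin(2β) = 2 sin β cos β = -0.766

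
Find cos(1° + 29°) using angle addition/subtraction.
cos(1° + 29°) = cos 1° cos 29° - sin 1° sin 29° = √3/2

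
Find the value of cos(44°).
cos(44°) = 0.7193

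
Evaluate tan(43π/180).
tan(43π/180) = 0.9325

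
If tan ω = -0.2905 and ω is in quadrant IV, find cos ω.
cos ω = 0.9603 (using tan²ω + 1 = sec²ω)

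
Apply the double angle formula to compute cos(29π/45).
cos(29π/45) = 2cos²29π/90 - 1 = -0.4384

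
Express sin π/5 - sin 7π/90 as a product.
sin π/5 - sin 7π/90 = 2 cos(5π/36) sin(11π/180)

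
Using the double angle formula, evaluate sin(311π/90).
sin(311π/90) = 2 sin 311π/180 cos 311π/180 = -0.9903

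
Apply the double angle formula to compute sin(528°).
sin(528°) = 2 sin 264° cos 264° = 0.2079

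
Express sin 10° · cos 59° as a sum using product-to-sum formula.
sin 10° cos 59° = (1/2)[sin(10°+59°) + sin(10°-59°)]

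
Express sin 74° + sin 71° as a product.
sin 74° + sin 71° = 2 sin(72.5°) cos(1.5°)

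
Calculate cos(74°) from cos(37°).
cos(74°) = cos²37° - sin²37° = 0.2756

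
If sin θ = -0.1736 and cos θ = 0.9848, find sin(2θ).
sin(2θ) = 2 sin θ cos θ = -0.3419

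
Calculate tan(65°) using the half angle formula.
tan(65°) = sin 130° / (1 + cos 130°) = 2.145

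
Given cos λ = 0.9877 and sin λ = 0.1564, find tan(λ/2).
tan(λ/2) = sin λ / (1 + cos λ) = 0.07868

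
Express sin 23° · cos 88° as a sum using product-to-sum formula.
sin 23° cos 88° = (1/2)[sin(23°+88°) + sin(23°-88°)]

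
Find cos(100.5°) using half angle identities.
cos(100.5°) = -√((1 + cos 201°)/2) = -0.1822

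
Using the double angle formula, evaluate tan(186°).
tan(186°) = 2 tan 93° / (1 - tan²93°) = 0.1051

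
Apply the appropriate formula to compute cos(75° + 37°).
cos(75° + 37°) = cos 75° cos 37° - sin 75° sin 37° = -0.3746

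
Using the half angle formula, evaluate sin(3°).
sin(3°) = √((1 - cos 6°)/2) = 0.05234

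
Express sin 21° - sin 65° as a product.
sin 21° - sin 65° = 2 cos(43°) sin(-22°)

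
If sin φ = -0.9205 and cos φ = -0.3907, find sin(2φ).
sin(2φ) = 2 sin φ cos φ = 0.7193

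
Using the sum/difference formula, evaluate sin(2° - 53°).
sin(2° - 53°) = sin 2° cos 53° - cos 2° sin 53° = -0.7771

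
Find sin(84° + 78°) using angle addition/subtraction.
sin(84° + 78°) = sin 84° cos 78° + cos 84° sin 78° = 0.309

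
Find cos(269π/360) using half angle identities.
cos(269π/360) = -√((1 + cos 269π/180)/2) = -0.7009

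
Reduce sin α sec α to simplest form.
sin α sec α = tan α (using Reciprocal + quotient)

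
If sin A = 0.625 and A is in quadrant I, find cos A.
cos A = 0.7806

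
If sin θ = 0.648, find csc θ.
csc θ = 1/sin θ = 1.543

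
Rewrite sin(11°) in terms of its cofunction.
sin(11°) = cos(90° - 11°) = cos(79°)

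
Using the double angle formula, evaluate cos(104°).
cos(104°) = cos²52° - sin²52° = -0.2419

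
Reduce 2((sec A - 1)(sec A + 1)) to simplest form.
2((sec A - 1)(sec A + 1)) = 2(tan²A) (using Diff. of squares)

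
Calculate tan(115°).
tan(115°) = -2.145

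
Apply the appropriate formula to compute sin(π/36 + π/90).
sin(π/36 + π/90) = sin π/36 cos π/90 + cos π/36 sin π/90 = 0.1219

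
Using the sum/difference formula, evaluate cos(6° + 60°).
cos(6° + 60°) = cos 6° cos 60° - sin 6° sin 60° = 0.4067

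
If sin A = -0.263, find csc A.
csc A = 1/sin A = -3.802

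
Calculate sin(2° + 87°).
sin(2° + 87°) = sin 2° cos 87° + cos 2° sin 87° = 0.9998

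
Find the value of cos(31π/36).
cos(31π/36) = -0.9063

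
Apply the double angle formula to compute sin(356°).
sin(356°) = 2 sin 178° cos 178° = -0.06976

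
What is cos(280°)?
cos(280°) = 0.1736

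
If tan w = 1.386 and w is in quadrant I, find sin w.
sin w = 0.811 (using tan²w + 1 = sec²w)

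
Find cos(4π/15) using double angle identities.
cos(4π/15) = cos²2π/15 - sin²2π/15 = 0.6691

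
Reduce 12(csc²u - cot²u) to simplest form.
12(csc²u - cot²u) = 12 (using Pythagorean identity)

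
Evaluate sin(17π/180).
sin(17π/180) = 0.2924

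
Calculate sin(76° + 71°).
sin(76° + 71°) = sin 76° cos 71° + cos 76° sin 71° = 0.5446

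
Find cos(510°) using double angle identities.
cos(510°) = cos²255° - sin²255° = -√3/2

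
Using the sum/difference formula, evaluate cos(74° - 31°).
cos(74° - 31°) = cos 74° cos 31° + sin 74° sin 31° = 0.7314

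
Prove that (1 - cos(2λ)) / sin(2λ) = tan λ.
LHS = 2sin²λ / (2 sin λ cos λ) = sin λ/cos λ = tan λ = RHS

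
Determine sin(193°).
sin(193°) = -0.225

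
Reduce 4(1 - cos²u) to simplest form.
4(1 - cos²u) = 4(sin²u) (using Pythagorean identity)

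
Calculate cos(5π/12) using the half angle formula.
cos(5π/12) = √((1 + cos 5π/6)/2) = (√6-√2)/4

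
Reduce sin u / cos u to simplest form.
sin u / cos u = tan u (using Quotient identity)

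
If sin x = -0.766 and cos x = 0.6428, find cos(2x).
cos(2x) = cos²x - sin²x = -0.1736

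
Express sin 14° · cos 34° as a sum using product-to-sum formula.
sin 14° cos 34° = (1/2)[sin(14°+34°) + sin(14°-34°)]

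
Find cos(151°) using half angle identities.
cos(151°) = -√((1 + cos 302°)/2) = -0.8746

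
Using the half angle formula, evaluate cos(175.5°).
cos(175.5°) = -√((1 + cos 351°)/2) = -0.9969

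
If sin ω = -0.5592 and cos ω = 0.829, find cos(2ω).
cos(2ω) = cos²ω - sin²ω = 0.3745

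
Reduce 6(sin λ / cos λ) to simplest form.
6(sin λ / cos λ) = 6(tan λ) (using Quotient identity)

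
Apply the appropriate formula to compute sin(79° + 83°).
sin(79° + 83°) = sin 79° cos 83° + cos 79° sin 83° = 0.309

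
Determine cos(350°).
cos(350°) = 0.9848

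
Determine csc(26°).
csc(26°) = 2.281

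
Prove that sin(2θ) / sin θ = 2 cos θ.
LHS = 2 sin θ cos θ / sin θ = 2 cos θ = RHS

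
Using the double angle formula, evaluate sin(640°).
sin(640°) = 2 sin 320° cos 320° = -0.9848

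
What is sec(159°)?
sec(159°) = -1.071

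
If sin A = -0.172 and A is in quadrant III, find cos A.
cos A = -0.9851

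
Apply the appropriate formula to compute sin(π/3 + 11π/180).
sin(π/3 + 11π/180) = sin π/3 cos 11π/180 + cos π/3 sin 11π/180 = 0.9455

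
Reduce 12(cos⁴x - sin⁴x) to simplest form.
12(cos⁴x - sin⁴x) = 12(cos(2x)) (using Factoring + double angle)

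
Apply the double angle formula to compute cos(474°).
cos(474°) = cos²237° - sin²237° = -0.4067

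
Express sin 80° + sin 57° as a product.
sin 80° + sin 57° = 2 sin(68.5°) cos(11.5°)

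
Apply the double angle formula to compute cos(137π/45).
cos(137π/45) = cos²137π/90 - sin²137π/90 = -0.9903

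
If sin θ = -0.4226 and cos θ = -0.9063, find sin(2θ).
sin(2θ) = 2 sin θ cos θ = 0.766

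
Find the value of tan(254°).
tan(254°) = 3.487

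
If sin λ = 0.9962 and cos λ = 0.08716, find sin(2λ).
sin(2λ) = 2 sin λ cos λ = 0.1737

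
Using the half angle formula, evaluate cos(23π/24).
cos(23π/24) = -√((1 + cos 23π/12)/2) = -0.9914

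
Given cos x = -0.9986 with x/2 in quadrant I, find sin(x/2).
sin(x/2) = ±√((1 - cos x)/2); positive since x/2 ∈ QI, so sin(x/2) = 0.9996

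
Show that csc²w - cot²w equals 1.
LHS = 1/sin²w - cos²w/sin²w = (1 - cos²w)/sin²w = sin²w/sin²w = 1 = RHS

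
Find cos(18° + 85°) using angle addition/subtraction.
cos(18° + 85°) = cos 18° cos 85° - sin 18° sin 85° = -0.225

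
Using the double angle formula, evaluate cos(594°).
cos(594°) = cos²297° - sin²297° = -0.5878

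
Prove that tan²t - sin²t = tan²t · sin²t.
LHS = sin²t/cos²t - sin²t = sin²t(1/cos²t - 1) = sin²t · (1 - cos²t)/cos²t = sin²t · sin²t/cos²t = sin²t · tan²t = RHS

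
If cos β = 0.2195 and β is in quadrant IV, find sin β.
sin β = -0.9756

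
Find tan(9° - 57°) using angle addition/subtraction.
tan(9° - 57°) = (tan 9° - tan 57°)/(1 + tan 9° tan 57°) = -1.111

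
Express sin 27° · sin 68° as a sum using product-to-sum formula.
sin 27° sin 68° = (1/2)[cos(27°-68°) - cos(27°+68°)]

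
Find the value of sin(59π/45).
sin(59π/45) = -0.829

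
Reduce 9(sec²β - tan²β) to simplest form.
9(sec²β - tan²β) = 9 (using Pythagorean identity)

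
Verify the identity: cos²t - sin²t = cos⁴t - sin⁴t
RHS = (cos²t - sin²t)(cos²t + sin²t) = (cos²t - sin²t) · 1 = cos²t - sin²t = LHS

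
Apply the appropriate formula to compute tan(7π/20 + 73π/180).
tan(7π/20 + 73π/180) = (tan 7π/20 + tan 73π/180)/(1 - tan 7π/20 tan 73π/180) = -0.9657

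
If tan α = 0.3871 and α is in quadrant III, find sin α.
sin α = -0.361 (using tan²α + 1 = sec²α)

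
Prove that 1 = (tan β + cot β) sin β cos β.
RHS = (sin β/cos β + cos β/sin β) sin β cos β = ((sin²β + cos²β)/(sin β cos β)) · sin β cos β = sin²β + cos²β = 1 = LHS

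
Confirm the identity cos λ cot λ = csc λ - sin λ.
RHS = 1/sin λ - sin λ = (1 - sin²λ)/sin λ = cos²λ/sin λ = cos λ · (cos λ/sin λ) = cos λ cot λ = LHS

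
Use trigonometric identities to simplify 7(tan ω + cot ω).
7(tan ω + cot ω) = 7(sec ω csc ω) (using Quotient identities)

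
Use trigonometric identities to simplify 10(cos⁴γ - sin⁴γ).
10(cos⁴γ - sin⁴γ) = 10(cos(2γ)) (using Factoring + double angle)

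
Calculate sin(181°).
sin(181°) = -0.01745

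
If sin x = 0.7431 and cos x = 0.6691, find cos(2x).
cos(2x) = cos²x - sin²x = -0.1045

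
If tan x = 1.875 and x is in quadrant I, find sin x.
sin x = 0.8824 (using tan²x + 1 = sec²x)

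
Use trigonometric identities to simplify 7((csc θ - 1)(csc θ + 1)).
7((csc θ - 1)(csc θ + 1)) = 7(cot²θ) (using Diff. of squares)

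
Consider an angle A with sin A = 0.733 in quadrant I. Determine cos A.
cos A = √(1 - sin²A) = 0.6802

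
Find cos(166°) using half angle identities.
cos(166°) = -√((1 + cos 332°)/2) = -0.9703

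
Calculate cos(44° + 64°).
cos(44° + 64°) = cos 44° cos 64° - sin 44° sin 64° = -0.309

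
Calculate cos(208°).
cos(208°) = -0.8829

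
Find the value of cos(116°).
cos(116°) = -0.4384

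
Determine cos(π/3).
cos(π/3) = 1/2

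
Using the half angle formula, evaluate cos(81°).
cos(81°) = √((1 + cos 162°)/2) = 0.1564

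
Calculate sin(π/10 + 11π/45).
sin(π/10 + 11π/45) = sin π/10 cos 11π/45 + cos π/10 sin 11π/45 = 0.8829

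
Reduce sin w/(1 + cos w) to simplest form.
sin w/(1 + cos w) = tan(w/2) (using Half angle)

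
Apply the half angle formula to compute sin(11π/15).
sin(11π/15) = √((1 - cos 22π/15)/2) = 0.7431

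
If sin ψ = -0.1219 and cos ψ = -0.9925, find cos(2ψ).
cos(2ψ) = cos²ψ - sin²ψ = 0.9702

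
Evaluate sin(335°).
sin(335°) = -0.4226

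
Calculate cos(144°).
cos(144°) = -0.809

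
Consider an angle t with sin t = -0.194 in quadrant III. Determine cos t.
cos t = ±√(1 - sin²t) = -0.981 (negative in QIII)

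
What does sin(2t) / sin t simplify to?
sin(2t) / sin t = 2 cos t (using Double angle)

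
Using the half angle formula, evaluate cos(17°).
cos(17°) = √((1 + cos 34°)/2) = 0.9563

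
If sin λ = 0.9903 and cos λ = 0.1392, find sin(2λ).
sin(2λ) = 2 sin λ cos λ = 0.2757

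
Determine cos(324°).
cos(324°) = 0.809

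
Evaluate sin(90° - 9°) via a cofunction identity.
sin(90° - 9°) = cos(9°) = 0.9877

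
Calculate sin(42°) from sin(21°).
sin(42°) = 2 sin 21° cos 21° = 0.6691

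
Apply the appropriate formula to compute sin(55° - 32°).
sin(55° - 32°) = sin 55° cos 32° - cos 55° sin 32° = 0.3907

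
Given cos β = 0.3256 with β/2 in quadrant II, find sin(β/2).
sin(β/2) = ±√((1 - cos β)/2); positive since β/2 ∈ QII, so sin(β/2) = 0.5807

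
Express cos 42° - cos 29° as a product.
cos 42° - cos 29° = -2 sin(35.5°) sin(6.5°)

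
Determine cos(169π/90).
cos(169π/90) = 0.9272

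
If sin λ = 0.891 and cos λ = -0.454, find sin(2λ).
sin(2λ) = 2 sin λ cos λ = -0.809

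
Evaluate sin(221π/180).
sin(221π/180) = -0.6561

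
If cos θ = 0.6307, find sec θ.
sec θ = 1/cos θ = 1.586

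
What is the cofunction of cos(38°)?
cos(38°) = sin(90° - 38°) = sin(52°)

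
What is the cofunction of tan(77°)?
tan(77°) = cot(90° - 77°) = cot(13°)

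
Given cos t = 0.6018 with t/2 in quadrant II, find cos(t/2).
cos(t/2) = ±√((1 + cos t)/2); negative since t/2 ∈ QII, so cos(t/2) = -0.8949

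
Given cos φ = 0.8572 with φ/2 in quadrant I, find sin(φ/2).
sin(φ/2) = ±√((1 - cos φ)/2); positive since φ/2 ∈ QI, so sin(φ/2) = 0.2672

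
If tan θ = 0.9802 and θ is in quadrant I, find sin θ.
sin θ = 0.7 (using tan²θ + 1 = sec²θ)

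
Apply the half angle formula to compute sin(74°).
sin(74°) = √((1 - cos 148°)/2) = 0.9613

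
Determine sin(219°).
sin(219°) = -0.6293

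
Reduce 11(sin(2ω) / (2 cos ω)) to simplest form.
11(sin(2ω) / (2 cos ω)) = 11(sin ω) (using Double angle)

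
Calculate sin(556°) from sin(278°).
sin(556°) = 2 sin 278° cos 278° = -0.2756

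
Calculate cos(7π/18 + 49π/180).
cos(7π/18 + 49π/180) = cos 7π/18 cos 49π/180 - sin 7π/18 sin 49π/180 = -0.4848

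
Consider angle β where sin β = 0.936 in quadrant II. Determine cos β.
cos β = ±√(1 - sin²β) = -0.352 (negative in QII)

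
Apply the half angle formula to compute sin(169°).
sin(169°) = √((1 - cos 338°)/2) = 0.1908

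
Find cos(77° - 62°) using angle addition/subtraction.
cos(77° - 62°) = cos 77° cos 62° + sin 77° sin 62° = (√6+√2)/4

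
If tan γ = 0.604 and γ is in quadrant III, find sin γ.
sin γ = -0.517 (using tan²γ + 1 = sec²γ)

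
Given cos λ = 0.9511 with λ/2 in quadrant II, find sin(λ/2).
sin(λ/2) = ±√((1 - cos λ)/2); positive since λ/2 ∈ QII, so sin(λ/2) = 0.1564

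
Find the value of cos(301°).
cos(301°) = 0.515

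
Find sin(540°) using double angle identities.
sin(540°) = 2 sin 270° cos 270° = 0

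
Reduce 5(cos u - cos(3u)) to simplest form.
5(cos u - cos(3u)) = 5(2 sin(2u) sin u) (using Sum-to-product)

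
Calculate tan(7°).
tan(7°) = 0.1228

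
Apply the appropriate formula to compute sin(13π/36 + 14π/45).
sin(13π/36 + 14π/45) = sin 13π/36 cos 14π/45 + cos 13π/36 sin 14π/45 = 0.8572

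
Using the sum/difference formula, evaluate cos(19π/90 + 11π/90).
cos(19π/90 + 11π/90) = cos 19π/90 cos 11π/90 - sin 19π/90 sin 11π/90 = 1/2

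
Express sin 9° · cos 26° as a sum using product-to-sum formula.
sin 9° cos 26° = (1/2)[sin(9°+26°) + sin(9°-26°)]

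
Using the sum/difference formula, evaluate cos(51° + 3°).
cos(51° + 3°) = cos 51° cos 3° - sin 51° sin 3° = 0.5878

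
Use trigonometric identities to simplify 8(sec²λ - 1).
8(sec²λ - 1) = 8(tan²λ) (using Pythagorean identity)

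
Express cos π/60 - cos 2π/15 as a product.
cos π/60 - cos 2π/15 = -2 sin(3π/40) sin(-7π/120)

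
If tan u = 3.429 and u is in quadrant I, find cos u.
cos u = 0.28 (using tan²u + 1 = sec²u)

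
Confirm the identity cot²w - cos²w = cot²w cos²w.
LHS = cos²w/sin²w - cos²w = cos²w(1/sin²w - 1) = cos²w · (1 - sin²w)/sin²w = cos²w · cos²w/sin²w = cos²w · cot²w = RHS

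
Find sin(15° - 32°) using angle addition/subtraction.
sin(15° - 32°) = sin 15° cos 32° - cos 15° sin 32° = -0.2924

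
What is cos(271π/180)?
cos(271π/180) = 0.01745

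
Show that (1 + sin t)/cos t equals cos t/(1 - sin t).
LHS = (1 + sin t)(1 - sin t) / (cos t(1 - sin t)) = (1 - sin²t) / (cos t(1 - sin t)) = cos²t / (cos t(1 - sin t)) = cos t/(1 - sin t) = RHS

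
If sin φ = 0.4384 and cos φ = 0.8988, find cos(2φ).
cos(2φ) = cos²φ - sin²φ = 0.6156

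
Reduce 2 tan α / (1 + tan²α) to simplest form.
2 tan α / (1 + tan²α) = sin(2α) (using Double angle)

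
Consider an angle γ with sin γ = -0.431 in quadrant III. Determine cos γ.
cos γ = ±√(1 - sin²γ) = -0.9024 (negative in QIII)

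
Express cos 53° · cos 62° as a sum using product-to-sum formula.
cos 53° cos 62° = (1/2)[cos(53°-62°) + cos(53°+62°)]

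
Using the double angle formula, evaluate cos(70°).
cos(70°) = cos²35° - sin²35° = 0.342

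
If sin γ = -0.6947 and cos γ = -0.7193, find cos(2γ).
cos(2γ) = cos²γ - sin²γ = 0.03478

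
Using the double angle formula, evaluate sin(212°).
sin(212°) = 2 sin 106° cos 106° = -0.5299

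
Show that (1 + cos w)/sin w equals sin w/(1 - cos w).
RHS = sin w(1 + cos w) / ((1 - cos w)(1 + cos w)) = sin w(1 + cos w) / (1 - cos²w) = sin w(1 + cos w) / sin²w = (1 + cos w)/sin w = LHS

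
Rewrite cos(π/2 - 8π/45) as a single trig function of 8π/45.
cos(π/2 - 8π/45) = sin(8π/45)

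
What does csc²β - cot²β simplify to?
csc²β - cot²β = 1 (using Pythagorean identity)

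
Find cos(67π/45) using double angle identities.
cos(67π/45) = cos²67π/90 - sin²67π/90 = -0.0349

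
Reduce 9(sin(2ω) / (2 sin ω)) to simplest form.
9(sin(2ω) / (2 sin ω)) = 9(cos ω) (using Double angle)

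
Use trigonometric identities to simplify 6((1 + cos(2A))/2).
6((1 + cos(2A))/2) = 6(cos²A) (using Power reduction)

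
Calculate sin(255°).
sin(255°) = -(√6+√2)/4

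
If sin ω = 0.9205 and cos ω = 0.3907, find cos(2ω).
cos(2ω) = cos²ω - sin²ω = -0.6947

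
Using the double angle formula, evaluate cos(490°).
cos(490°) = 2cos²245° - 1 = -0.6428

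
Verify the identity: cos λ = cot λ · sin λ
RHS = (cos λ/sin λ) · sin λ = cos λ = LHS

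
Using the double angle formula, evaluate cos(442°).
cos(442°) = 1 - 2sin²221° = 0.1392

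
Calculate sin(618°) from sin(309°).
sin(618°) = 2 sin 309° cos 309° = -0.9781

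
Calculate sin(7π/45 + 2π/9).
sin(7π/45 + 2π/9) = sin 7π/45 cos 2π/9 + cos 7π/45 sin 2π/9 = 0.9272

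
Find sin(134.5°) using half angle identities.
sin(134.5°) = √((1 - cos 269°)/2) = 0.7133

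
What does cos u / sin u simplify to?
cos u / sin u = cot u (using Quotient identity)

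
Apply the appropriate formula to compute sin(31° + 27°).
sin(31° + 27°) = sin 31° cos 27° + cos 31° sin 27° = 0.848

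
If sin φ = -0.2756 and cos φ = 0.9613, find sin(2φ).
sin(2φ) = 2 sin φ cos φ = -0.5299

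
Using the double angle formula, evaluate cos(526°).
cos(526°) = cos²263° - sin²263° = -0.9703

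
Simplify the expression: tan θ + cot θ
tan θ + cot θ = sec θ csc θ (using Quotient identities)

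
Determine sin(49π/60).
sin(49π/60) = 0.5446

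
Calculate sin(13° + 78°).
sin(13° + 78°) = sin 13° cos 78° + cos 13° sin 78° = 0.9998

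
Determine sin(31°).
sin(31°) = 0.515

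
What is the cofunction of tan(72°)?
tan(72°) = cot(90° - 72°) = cot(18°)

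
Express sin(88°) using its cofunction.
sin(88°) = cos(90° - 88°) = cos(2°)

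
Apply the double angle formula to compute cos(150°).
cos(150°) = cos²75° - sin²75° = -√3/2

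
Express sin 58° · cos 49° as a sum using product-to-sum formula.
sin 58° cos 49° = (1/2)[sin(58°+49°) + sin(58°-49°)]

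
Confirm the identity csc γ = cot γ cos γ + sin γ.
RHS = cos²γ/sin γ + sin γ = (cos²γ + sin²γ)/sin γ = 1/sin γ = csc γ = LHS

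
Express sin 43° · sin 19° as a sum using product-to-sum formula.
sin 43° sin 19° = (1/2)[cos(43°-19°) - cos(43°+19°)]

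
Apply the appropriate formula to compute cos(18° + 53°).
cos(18° + 53°) = cos 18° cos 53° - sin 18° sin 53° = 0.3256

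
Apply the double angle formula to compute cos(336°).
cos(336°) = cos²168° - sin²168° = 0.9135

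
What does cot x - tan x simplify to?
cot x - tan x = 2 cot(2x) (using Double angle)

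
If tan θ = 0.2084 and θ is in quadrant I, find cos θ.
cos θ = 0.979 (using tan²θ + 1 = sec²θ)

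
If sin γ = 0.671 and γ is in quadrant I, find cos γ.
cos γ = 0.7415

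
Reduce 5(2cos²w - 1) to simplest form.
5(2cos²w - 1) = 5(cos(2w)) (using Double angle)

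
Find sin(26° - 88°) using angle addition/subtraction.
sin(26° - 88°) = sin 26° cos 88° - cos 26° sin 88° = -0.8829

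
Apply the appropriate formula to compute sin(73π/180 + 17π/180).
sin(73π/180 + 17π/180) = sin 73π/180 cos 17π/180 + cos 73π/180 sin 17π/180 = 1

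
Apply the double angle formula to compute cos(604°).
cos(604°) = cos²302° - sin²302° = -0.4384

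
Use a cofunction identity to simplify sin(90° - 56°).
sin(90° - 56°) = cos(56°)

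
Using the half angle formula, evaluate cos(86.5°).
cos(86.5°) = √((1 + cos 173°)/2) = 0.06105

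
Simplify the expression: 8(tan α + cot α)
8(tan α + cot α) = 8(sec α csc α) (using Quotient identities)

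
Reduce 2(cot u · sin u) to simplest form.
2(cot u · sin u) = 2(cos u) (using Quotient identity)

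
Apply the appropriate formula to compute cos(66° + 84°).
cos(66° + 84°) = cos 66° cos 84° - sin 66° sin 84° = -√3/2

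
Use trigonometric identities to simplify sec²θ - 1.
sec²θ - 1 = tan²θ (using Pythagorean identity)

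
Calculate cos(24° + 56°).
cos(24° + 56°) = cos 24° cos 56° - sin 24° sin 56° = 0.1736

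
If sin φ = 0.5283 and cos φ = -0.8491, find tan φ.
tan φ = sin φ / cos φ = -0.6222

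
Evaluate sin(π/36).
sin(π/36) = 0.08716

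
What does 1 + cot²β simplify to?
1 + cot²β = csc²β (using Pythagorean identity)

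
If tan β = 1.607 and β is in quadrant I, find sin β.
sin β = 0.849 (using tan²β + 1 = sec²β)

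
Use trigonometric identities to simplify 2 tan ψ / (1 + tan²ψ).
2 tan ψ / (1 + tan²ψ) = sin(2ψ) (using Double angle)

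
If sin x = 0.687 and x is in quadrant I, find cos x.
cos x = 0.7267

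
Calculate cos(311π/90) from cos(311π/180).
cos(311π/90) = cos²311π/180 - sin²311π/180 = -0.1392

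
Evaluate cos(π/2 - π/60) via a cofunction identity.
cos(π/2 - π/60) = sin(π/60) = 0.05234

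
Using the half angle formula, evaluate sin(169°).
sin(169°) = √((1 - cos 338°)/2) = 0.1908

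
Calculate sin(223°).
sin(223°) = -0.682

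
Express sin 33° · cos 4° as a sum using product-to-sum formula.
sin 33° cos 4° = (1/2)[sin(33°+4°) + sin(33°-4°)]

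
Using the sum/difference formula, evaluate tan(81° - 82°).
tan(81° - 82°) = (tan 81° - tan 82°)/(1 + tan 81° tan 82°) = -0.01746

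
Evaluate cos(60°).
cos(60°) = 1/2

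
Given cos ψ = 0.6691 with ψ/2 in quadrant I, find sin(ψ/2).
sin(ψ/2) = ±√((1 - cos ψ)/2); positive since ψ/2 ∈ QI, so sin(ψ/2) = 0.4068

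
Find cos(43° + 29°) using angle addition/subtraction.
cos(43° + 29°) = cos 43° cos 29° - sin 43° sin 29° = 0.309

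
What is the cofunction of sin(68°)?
sin(68°) = cos(90° - 68°) = cos(22°)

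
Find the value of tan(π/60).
tan(π/60) = 0.05241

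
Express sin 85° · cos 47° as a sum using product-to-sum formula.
sin 85° cos 47° = (1/2)[sin(85°+47°) + sin(85°-47°)]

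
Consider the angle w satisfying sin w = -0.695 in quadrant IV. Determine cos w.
cos w = √(1 - sin²w) = 0.719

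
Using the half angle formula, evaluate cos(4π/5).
cos(4π/5) = -√((1 + cos 8π/5)/2) = -0.809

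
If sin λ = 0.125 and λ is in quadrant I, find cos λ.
cos λ = 0.9922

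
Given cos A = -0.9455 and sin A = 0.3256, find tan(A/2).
tan(A/2) = sin A / (1 + cos A) = 5.974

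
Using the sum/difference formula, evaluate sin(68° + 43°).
sin(68° + 43°) = sin 68° cos 43° + cos 68° sin 43° = 0.9336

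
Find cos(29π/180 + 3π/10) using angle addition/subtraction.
cos(29π/180 + 3π/10) = cos 29π/180 cos 3π/10 - sin 29π/180 sin 3π/10 = 0.1219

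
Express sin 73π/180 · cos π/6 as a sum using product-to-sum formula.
sin 73π/180 cos π/6 = (1/2)[sin(73π/180+π/6) + sin(73π/180-π/6)]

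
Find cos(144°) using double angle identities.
cos(144°) = cos²72° - sin²72° = -0.809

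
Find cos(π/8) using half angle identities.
cos(π/8) = √((1 + cos π/4)/2) = √(2+√2)/2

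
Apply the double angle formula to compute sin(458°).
sin(458°) = 2 sin 229° cos 229° = 0.9903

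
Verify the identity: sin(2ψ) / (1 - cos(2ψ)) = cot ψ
LHS = 2 sin ψ cos ψ / (2sin²ψ) = cos ψ/sin ψ = cot ψ = RHS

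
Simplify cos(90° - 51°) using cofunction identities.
cos(90° - 51°) = sin(51°)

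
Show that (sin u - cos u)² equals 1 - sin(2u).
LHS = sin²u - 2 sin u cos u + cos²u = (sin²u + cos²u) - 2 sin u cos u = 1 - sin(2u) = RHS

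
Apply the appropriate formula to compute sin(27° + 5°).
sin(27° + 5°) = sin 27° cos 5° + cos 27° sin 5° = 0.5299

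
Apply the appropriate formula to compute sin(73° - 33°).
sin(73° - 33°) = sin 73° cos 33° - cos 73° sin 33° = 0.6428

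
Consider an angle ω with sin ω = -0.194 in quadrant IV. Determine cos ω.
cos ω = √(1 - sin²ω) = 0.981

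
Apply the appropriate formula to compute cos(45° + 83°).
cos(45° + 83°) = cos 45° cos 83° - sin 45° sin 83° = -0.6157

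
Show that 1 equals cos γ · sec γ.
RHS = cos γ · (1/cos γ) = 1 = LHS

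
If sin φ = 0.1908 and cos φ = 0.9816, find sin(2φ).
sin(2φ) = 2 sin φ cos φ = 0.3746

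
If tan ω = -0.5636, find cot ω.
cot ω = 1/tan ω = -1.774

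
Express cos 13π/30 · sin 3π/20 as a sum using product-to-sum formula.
cos 13π/30 sin 3π/20 = (1/2)[sin(13π/30+3π/20) - sin(13π/30-3π/20)]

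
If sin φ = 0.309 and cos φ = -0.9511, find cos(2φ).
cos(2φ) = cos²φ - sin²φ = 0.8091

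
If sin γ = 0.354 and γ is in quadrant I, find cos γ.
cos γ = 0.9352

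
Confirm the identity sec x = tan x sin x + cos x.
RHS = sin²x/cos x + cos x = (sin²x + cos²x)/cos x = 1/cos x = sec x = LHS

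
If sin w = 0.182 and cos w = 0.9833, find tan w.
tan w = sin w / cos w = 0.1851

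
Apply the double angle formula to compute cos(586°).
cos(586°) = cos²293° - sin²293° = -0.6947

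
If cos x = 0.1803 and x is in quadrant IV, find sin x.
sin x = -0.9836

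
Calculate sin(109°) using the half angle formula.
sin(109°) = √((1 - cos 218°)/2) = 0.9455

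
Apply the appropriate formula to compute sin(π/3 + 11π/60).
sin(π/3 + 11π/60) = sin π/3 cos 11π/60 + cos π/3 sin 11π/60 = 0.9986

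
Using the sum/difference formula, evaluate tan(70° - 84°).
tan(70° - 84°) = (tan 70° - tan 84°)/(1 + tan 70° tan 84°) = -0.2493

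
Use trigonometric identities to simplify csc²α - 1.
csc²α - 1 = cot²α (using Pythagorean identity)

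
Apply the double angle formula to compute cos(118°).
cos(118°) = cos²59° - sin²59° = -0.4695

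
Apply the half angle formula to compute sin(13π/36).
sin(13π/36) = √((1 - cos 13π/18)/2) = 0.9063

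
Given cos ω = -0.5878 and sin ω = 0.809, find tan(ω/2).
tan(ω/2) = sin ω / (1 + cos ω) = 1.963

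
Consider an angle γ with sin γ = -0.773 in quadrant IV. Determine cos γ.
cos γ = √(1 - sin²γ) = 0.6344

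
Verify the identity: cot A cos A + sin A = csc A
LHS = cos²A/sin A + sin A = (cos²A + sin²A)/sin A = 1/sin A = csc A = RHS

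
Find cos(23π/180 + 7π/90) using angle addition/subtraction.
cos(23π/180 + 7π/90) = cos 23π/180 cos 7π/90 - sin 23π/180 sin 7π/90 = 0.7986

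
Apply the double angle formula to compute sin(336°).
sin(336°) = 2 sin 168° cos 168° = -0.4067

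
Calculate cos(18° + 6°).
cos(18° + 6°) = cos 18° cos 6° - sin 18° sin 6° = 0.9135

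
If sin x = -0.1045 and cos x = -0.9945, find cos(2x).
cos(2x) = cos²x - sin²x = 0.9781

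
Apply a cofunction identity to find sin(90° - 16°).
sin(90° - 16°) = cos(16°) = 0.9613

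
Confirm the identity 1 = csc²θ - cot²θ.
RHS = 1/sin²θ - cos²θ/sin²θ = (1 - cos²θ)/sin²θ = sin²θ/sin²θ = 1 = LHS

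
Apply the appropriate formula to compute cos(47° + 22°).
cos(47° + 22°) = cos 47° cos 22° - sin 47° sin 22° = 0.3584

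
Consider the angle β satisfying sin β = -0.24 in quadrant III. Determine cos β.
cos β = ±√(1 - sin²β) = -0.9708 (negative in QIII)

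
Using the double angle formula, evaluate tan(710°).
tan(710°) = 2 tan 355° / (1 - tan²355°) = -0.1763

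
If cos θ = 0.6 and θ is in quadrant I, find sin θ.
sin θ = 0.8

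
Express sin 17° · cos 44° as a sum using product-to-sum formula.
sin 17° cos 44° = (1/2)[sin(17°+44°) + sin(17°-44°)]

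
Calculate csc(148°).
csc(148°) = 1.887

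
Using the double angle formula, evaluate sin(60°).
sin(60°) = 2 sin 30° cos 30° = √3/2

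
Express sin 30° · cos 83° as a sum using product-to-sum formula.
sin 30° cos 83° = (1/2)[sin(30°+83°) + sin(30°-83°)]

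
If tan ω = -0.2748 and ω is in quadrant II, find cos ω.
cos ω = -0.9643 (using tan²ω + 1 = sec²ω)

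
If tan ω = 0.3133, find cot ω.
cot ω = 1/tan ω = 3.192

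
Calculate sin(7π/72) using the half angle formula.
sin(7π/72) = √((1 - cos 7π/36)/2) = 0.3007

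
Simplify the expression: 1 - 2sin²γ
1 - 2sin²γ = cos(2γ) (using Double angle)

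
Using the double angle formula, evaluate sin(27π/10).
sin(27π/10) = 2 sin 27π/20 cos 27π/20 = 0.809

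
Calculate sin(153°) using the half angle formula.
sin(153°) = √((1 - cos 306°)/2) = 0.454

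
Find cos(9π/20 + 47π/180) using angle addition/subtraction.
cos(9π/20 + 47π/180) = cos 9π/20 cos 47π/180 - sin 9π/20 sin 47π/180 = -0.6157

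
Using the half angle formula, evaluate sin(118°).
sin(118°) = √((1 - cos 236°)/2) = 0.8829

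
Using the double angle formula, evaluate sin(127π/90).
sin(127π/90) = 2 sin 127π/180 cos 127π/180 = -0.9613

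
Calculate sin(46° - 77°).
sin(46° - 77°) = sin 46° cos 77° - cos 46° sin 77° = -0.515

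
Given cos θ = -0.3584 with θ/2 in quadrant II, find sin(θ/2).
sin(θ/2) = ±√((1 - cos θ)/2); positive since θ/2 ∈ QII, so sin(θ/2) = 0.8241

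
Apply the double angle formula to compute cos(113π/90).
cos(113π/90) = cos²113π/180 - sin²113π/180 = -0.6947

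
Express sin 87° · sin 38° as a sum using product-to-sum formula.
sin 87° sin 38° = (1/2)[cos(87°-38°) - cos(87°+38°)]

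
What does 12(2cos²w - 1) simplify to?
12(2cos²w - 1) = 12(cos(2w)) (using Double angle)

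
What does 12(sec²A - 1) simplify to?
12(sec²A - 1) = 12(tan²A) (using Pythagorean identity)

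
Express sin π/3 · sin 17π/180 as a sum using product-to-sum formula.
sin π/3 sin 17π/180 = (1/2)[cos(π/3-17π/180) - cos(π/3+17π/180)]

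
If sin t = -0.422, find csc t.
csc t = 1/sin t = -2.37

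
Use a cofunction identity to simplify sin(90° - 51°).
sin(90° - 51°) = cos(51°)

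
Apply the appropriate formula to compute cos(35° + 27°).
cos(35° + 27°) = cos 35° cos 27° - sin 35° sin 27° = 0.4695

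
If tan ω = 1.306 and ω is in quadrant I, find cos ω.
cos ω = 0.6079 (using tan²ω + 1 = sec²ω)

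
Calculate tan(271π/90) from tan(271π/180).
tan(271π/90) = 2 tan 271π/180 / (1 - tan²271π/180) = 0.03492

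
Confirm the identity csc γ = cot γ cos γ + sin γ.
RHS = cos²γ/sin γ + sin γ = (cos²γ + sin²γ)/sin γ = 1/sin γ = csc γ = LHS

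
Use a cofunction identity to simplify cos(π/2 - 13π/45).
cos(π/2 - 13π/45) = sin(13π/45)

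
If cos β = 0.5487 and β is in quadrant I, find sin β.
sin β = 0.836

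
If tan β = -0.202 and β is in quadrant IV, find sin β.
sin β = -0.198 (using tan²β + 1 = sec²β)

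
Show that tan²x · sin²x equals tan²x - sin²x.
RHS = sin²x/cos²x - sin²x = sin²x(1/cos²x - 1) = sin²x · (1 - cos²x)/cos²x = sin²x · sin²x/cos²x = sin²x · tan²x = LHS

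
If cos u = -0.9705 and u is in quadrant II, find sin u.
sin u = 0.2411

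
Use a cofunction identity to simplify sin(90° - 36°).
sin(90° - 36°) = cos(36°)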